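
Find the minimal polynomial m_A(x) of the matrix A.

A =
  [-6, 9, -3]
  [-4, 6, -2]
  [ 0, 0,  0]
x^2

The characteristic polynomial is χ_A(x) = x^3, so the eigenvalues are known. The minimal polynomial is
  m_A(x) = Π_λ (x − λ)^{k_λ}
where k_λ is the size of the *largest* Jordan block for λ (equivalently, the smallest k with (A − λI)^k v = 0 for every generalised eigenvector v of λ).

  λ = 0: largest Jordan block has size 2, contributing (x − 0)^2

So m_A(x) = x^2 = x^2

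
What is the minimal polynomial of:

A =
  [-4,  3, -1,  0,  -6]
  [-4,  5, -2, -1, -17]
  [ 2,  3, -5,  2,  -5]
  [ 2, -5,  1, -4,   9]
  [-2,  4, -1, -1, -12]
x^3 + 12*x^2 + 48*x + 64

The characteristic polynomial is χ_A(x) = (x + 4)^5, so the eigenvalues are known. The minimal polynomial is
  m_A(x) = Π_λ (x − λ)^{k_λ}
where k_λ is the size of the *largest* Jordan block for λ (equivalently, the smallest k with (A − λI)^k v = 0 for every generalised eigenvector v of λ).

  λ = -4: largest Jordan block has size 3, contributing (x + 4)^3

So m_A(x) = (x + 4)^3 = x^3 + 12*x^2 + 48*x + 64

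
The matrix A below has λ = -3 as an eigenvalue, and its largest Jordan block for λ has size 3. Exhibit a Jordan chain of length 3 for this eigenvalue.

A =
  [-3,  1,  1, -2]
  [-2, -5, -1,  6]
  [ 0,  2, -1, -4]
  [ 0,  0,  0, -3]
A Jordan chain for λ = -3 of length 3:
v_1 = (-2, 4, -4, 0)ᵀ
v_2 = (0, -2, 0, 0)ᵀ
v_3 = (1, 0, 0, 0)ᵀ

Let N = A − (-3)·I. We want v_3 with N^3 v_3 = 0 but N^2 v_3 ≠ 0; then v_{j-1} := N · v_j for j = 3, …, 2.

Pick v_3 = (1, 0, 0, 0)ᵀ.
Then v_2 = N · v_3 = (0, -2, 0, 0)ᵀ.
Then v_1 = N · v_2 = (-2, 4, -4, 0)ᵀ.

Sanity check: (A − (-3)·I) v_1 = (0, 0, 0, 0)ᵀ = 0. ✓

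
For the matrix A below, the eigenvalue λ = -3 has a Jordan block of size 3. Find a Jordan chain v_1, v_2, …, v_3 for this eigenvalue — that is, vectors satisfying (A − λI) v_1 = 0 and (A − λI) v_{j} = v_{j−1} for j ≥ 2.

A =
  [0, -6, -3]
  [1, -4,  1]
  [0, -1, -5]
A Jordan chain for λ = -3 of length 3:
v_1 = (3, 2, -1)ᵀ
v_2 = (3, 1, 0)ᵀ
v_3 = (1, 0, 0)ᵀ

Let N = A − (-3)·I. We want v_3 with N^3 v_3 = 0 but N^2 v_3 ≠ 0; then v_{j-1} := N · v_j for j = 3, …, 2.

Pick v_3 = (1, 0, 0)ᵀ.
Then v_2 = N · v_3 = (3, 1, 0)ᵀ.
Then v_1 = N · v_2 = (3, 2, -1)ᵀ.

Sanity check: (A − (-3)·I) v_1 = (0, 0, 0)ᵀ = 0. ✓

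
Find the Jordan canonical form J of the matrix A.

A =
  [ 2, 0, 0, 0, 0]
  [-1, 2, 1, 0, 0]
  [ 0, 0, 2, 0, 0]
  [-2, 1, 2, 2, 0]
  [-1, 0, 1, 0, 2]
J_3(2) ⊕ J_1(2) ⊕ J_1(2)

The characteristic polynomial is
  det(x·I − A) = x^5 - 10*x^4 + 40*x^3 - 80*x^2 + 80*x - 32 = (x - 2)^5

Eigenvalues and multiplicities (the geometric multiplicity of λ is n − rank(A − λI), which equals the number of Jordan blocks for λ):
  λ = 2: algebraic multiplicity = 5, geometric multiplicity = 3

Determining the block sizes for each eigenvalue:
  λ = 2: with am = 5 and gm = 3, the partition is not yet determined (e.g. several partitions of 5 into 3 parts exist). Let N = A − (2)·I. Computing rank(N^1) = 2, rank(N^2) = 1, rank(N^3) = 0; the number of blocks of size ≥ j is rank(N^{j−1}) − rank(N^j), giving [3, 1, 1]. So we have 1 block(s) of size 3, 2 block(s) of size 1 → block sizes [3, 1, 1]

Assembling the blocks gives a Jordan form
J =
  [2, 1, 0, 0, 0]
  [0, 2, 1, 0, 0]
  [0, 0, 2, 0, 0]
  [0, 0, 0, 2, 0]
  [0, 0, 0, 0, 2]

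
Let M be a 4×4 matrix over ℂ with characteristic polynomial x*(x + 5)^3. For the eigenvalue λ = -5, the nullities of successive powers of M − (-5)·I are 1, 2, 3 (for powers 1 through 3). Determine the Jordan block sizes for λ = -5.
Block sizes for λ = -5: [3]

From the dimensions of kernels of powers, the number of Jordan blocks of size at least j is d_j − d_{j−1} where d_j = dim ker(N^j) (with d_0 = 0). Computing the differences gives [1, 1, 1].
The number of blocks of size exactly k is (#blocks of size ≥ k) − (#blocks of size ≥ k + 1), so the partition is: 1 block(s) of size 3.
In nonincreasing order the block sizes are [3].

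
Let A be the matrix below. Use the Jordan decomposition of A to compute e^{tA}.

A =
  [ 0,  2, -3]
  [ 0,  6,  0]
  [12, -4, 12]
e^{tA} =
  [-6*t*exp(6*t) + exp(6*t), 2*t*exp(6*t), -3*t*exp(6*t)]
  [0, exp(6*t), 0]
  [12*t*exp(6*t), -4*t*exp(6*t), 6*t*exp(6*t) + exp(6*t)]

Strategy: write A = P · J · P⁻¹ where J is a Jordan canonical form, so e^{tA} = P · e^{tJ} · P⁻¹, and e^{tJ} can be computed block-by-block.

A has Jordan form
J =
  [6, 1, 0]
  [0, 6, 0]
  [0, 0, 6]
(up to reordering of blocks).

Per-block formulas:
  For a 2×2 Jordan block J_2(6): exp(t · J_2(6)) = e^(6t)·(I + t·N), where N is the 2×2 nilpotent shift.
  For a 1×1 block at λ = 6: exp(t · [6]) = [e^(6t)].

After assembling e^{tJ} and conjugating by P, we get:

e^{tA} =
  [-6*t*exp(6*t) + exp(6*t), 2*t*exp(6*t), -3*t*exp(6*t)]
  [0, exp(6*t), 0]
  [12*t*exp(6*t), -4*t*exp(6*t), 6*t*exp(6*t) + exp(6*t)]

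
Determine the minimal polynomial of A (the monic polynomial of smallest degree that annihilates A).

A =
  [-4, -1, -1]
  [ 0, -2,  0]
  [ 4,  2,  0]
x^2 + 4*x + 4

The characteristic polynomial is χ_A(x) = (x + 2)^3, so the eigenvalues are known. The minimal polynomial is
  m_A(x) = Π_λ (x − λ)^{k_λ}
where k_λ is the size of the *largest* Jordan block for λ (equivalently, the smallest k with (A − λI)^k v = 0 for every generalised eigenvector v of λ).

  λ = -2: largest Jordan block has size 2, contributing (x + 2)^2

So m_A(x) = (x + 2)^2 = x^2 + 4*x + 4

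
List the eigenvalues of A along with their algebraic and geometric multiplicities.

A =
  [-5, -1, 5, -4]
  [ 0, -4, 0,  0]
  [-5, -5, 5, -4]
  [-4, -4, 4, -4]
λ = -4: alg = 2, geom = 2; λ = 0: alg = 2, geom = 1

Step 1 — factor the characteristic polynomial to read off the algebraic multiplicities:
  χ_A(x) = x^2*(x + 4)^2

Step 2 — compute geometric multiplicities via the rank-nullity identity g(λ) = n − rank(A − λI):
  rank(A − (-4)·I) = 2, so dim ker(A − (-4)·I) = n − 2 = 2
  rank(A − (0)·I) = 3, so dim ker(A − (0)·I) = n − 3 = 1

Summary:
  λ = -4: algebraic multiplicity = 2, geometric multiplicity = 2
  λ = 0: algebraic multiplicity = 2, geometric multiplicity = 1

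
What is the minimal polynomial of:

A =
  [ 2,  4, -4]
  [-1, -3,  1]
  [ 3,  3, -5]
x^2 + 4*x + 4

The characteristic polynomial is χ_A(x) = (x + 2)^3, so the eigenvalues are known. The minimal polynomial is
  m_A(x) = Π_λ (x − λ)^{k_λ}
where k_λ is the size of the *largest* Jordan block for λ (equivalently, the smallest k with (A − λI)^k v = 0 for every generalised eigenvector v of λ).

  λ = -2: largest Jordan block has size 2, contributing (x + 2)^2

So m_A(x) = (x + 2)^2 = x^2 + 4*x + 4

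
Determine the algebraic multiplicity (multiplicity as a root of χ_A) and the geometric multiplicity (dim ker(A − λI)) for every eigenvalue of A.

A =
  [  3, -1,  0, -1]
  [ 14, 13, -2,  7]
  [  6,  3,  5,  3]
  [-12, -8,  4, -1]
λ = 5: alg = 4, geom = 2

Step 1 — factor the characteristic polynomial to read off the algebraic multiplicities:
  χ_A(x) = (x - 5)^4

Step 2 — compute geometric multiplicities via the rank-nullity identity g(λ) = n − rank(A − λI):
  rank(A − (5)·I) = 2, so dim ker(A − (5)·I) = n − 2 = 2

Summary:
  λ = 5: algebraic multiplicity = 4, geometric multiplicity = 2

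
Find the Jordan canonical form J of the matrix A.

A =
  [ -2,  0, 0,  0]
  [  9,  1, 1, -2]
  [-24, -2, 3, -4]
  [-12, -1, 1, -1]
J_1(-2) ⊕ J_3(1)

The characteristic polynomial is
  det(x·I − A) = x^4 - x^3 - 3*x^2 + 5*x - 2 = (x - 1)^3*(x + 2)

Eigenvalues and multiplicities (the geometric multiplicity of λ is n − rank(A − λI), which equals the number of Jordan blocks for λ):
  λ = -2: algebraic multiplicity = 1, geometric multiplicity = 1
  λ = 1: algebraic multiplicity = 3, geometric multiplicity = 1

Determining the block sizes for each eigenvalue:
  λ = -2: one block (gm = 1), so the single block has size am = 1 → block sizes [1]
  λ = 1: one block (gm = 1), so the single block has size am = 3 → block sizes [3]

Assembling the blocks gives a Jordan form
J =
  [-2, 0, 0, 0]
  [ 0, 1, 1, 0]
  [ 0, 0, 1, 1]
  [ 0, 0, 0, 1]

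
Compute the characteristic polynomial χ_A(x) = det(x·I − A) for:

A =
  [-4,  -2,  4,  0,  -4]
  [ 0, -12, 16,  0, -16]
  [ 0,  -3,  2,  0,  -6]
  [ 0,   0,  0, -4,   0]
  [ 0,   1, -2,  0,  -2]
x^5 + 20*x^4 + 160*x^3 + 640*x^2 + 1280*x + 1024

Expanding det(x·I − A) (e.g. by cofactor expansion or by noting that A is similar to its Jordan form J, which has the same characteristic polynomial as A) gives
  χ_A(x) = x^5 + 20*x^4 + 160*x^3 + 640*x^2 + 1280*x + 1024
which factors as (x + 4)^5. The eigenvalues (with algebraic multiplicities) are λ = -4 with multiplicity 5.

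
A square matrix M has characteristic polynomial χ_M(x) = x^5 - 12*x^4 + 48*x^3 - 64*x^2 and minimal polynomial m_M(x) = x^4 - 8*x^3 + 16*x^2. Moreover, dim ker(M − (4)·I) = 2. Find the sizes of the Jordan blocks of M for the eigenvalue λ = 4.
Block sizes for λ = 4: [2, 1]

Step 1 — from the characteristic polynomial, algebraic multiplicity of λ = 4 is 3. From dim ker(M − (4)·I) = 2, there are exactly 2 Jordan blocks for λ = 4.
Step 2 — from the minimal polynomial, the factor (x − 4)^2 tells us the largest block for λ = 4 has size 2.
Step 3 — with total size 3, 2 blocks, and largest block 2, the block sizes (in nonincreasing order) are [2, 1].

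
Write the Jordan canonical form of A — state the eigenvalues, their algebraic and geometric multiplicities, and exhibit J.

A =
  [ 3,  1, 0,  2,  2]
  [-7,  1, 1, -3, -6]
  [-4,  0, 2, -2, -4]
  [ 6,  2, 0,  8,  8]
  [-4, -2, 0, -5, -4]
J_3(2) ⊕ J_2(2)

The characteristic polynomial is
  det(x·I − A) = x^5 - 10*x^4 + 40*x^3 - 80*x^2 + 80*x - 32 = (x - 2)^5

Eigenvalues and multiplicities (the geometric multiplicity of λ is n − rank(A − λI), which equals the number of Jordan blocks for λ):
  λ = 2: algebraic multiplicity = 5, geometric multiplicity = 2

Determining the block sizes for each eigenvalue:
  λ = 2: with am = 5 and gm = 2, the partition is not yet determined (e.g. several partitions of 5 into 2 parts exist). Let N = A − (2)·I. Computing rank(N^1) = 3, rank(N^2) = 1, rank(N^3) = 0; the number of blocks of size ≥ j is rank(N^{j−1}) − rank(N^j), giving [2, 2, 1]. So we have 1 block(s) of size 3, 1 block(s) of size 2 → block sizes [3, 2]

Assembling the blocks gives a Jordan form
J =
  [2, 1, 0, 0, 0]
  [0, 2, 1, 0, 0]
  [0, 0, 2, 0, 0]
  [0, 0, 0, 2, 1]
  [0, 0, 0, 0, 2]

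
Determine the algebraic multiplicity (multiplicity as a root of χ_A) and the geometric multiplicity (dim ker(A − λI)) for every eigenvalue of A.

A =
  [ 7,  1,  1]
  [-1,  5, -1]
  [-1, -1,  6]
λ = 6: alg = 3, geom = 1

Step 1 — factor the characteristic polynomial to read off the algebraic multiplicities:
  χ_A(x) = (x - 6)^3

Step 2 — compute geometric multiplicities via the rank-nullity identity g(λ) = n − rank(A − λI):
  rank(A − (6)·I) = 2, so dim ker(A − (6)·I) = n − 2 = 1

Summary:
  λ = 6: algebraic multiplicity = 3, geometric multiplicity = 1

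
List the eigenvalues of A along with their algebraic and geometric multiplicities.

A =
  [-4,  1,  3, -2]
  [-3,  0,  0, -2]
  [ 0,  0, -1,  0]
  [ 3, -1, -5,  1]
λ = -1: alg = 4, geom = 2

Step 1 — factor the characteristic polynomial to read off the algebraic multiplicities:
  χ_A(x) = (x + 1)^4

Step 2 — compute geometric multiplicities via the rank-nullity identity g(λ) = n − rank(A − λI):
  rank(A − (-1)·I) = 2, so dim ker(A − (-1)·I) = n − 2 = 2

Summary:
  λ = -1: algebraic multiplicity = 4, geometric multiplicity = 2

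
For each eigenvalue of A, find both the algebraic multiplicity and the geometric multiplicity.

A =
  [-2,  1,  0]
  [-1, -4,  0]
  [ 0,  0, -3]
λ = -3: alg = 3, geom = 2

Step 1 — factor the characteristic polynomial to read off the algebraic multiplicities:
  χ_A(x) = (x + 3)^3

Step 2 — compute geometric multiplicities via the rank-nullity identity g(λ) = n − rank(A − λI):
  rank(A − (-3)·I) = 1, so dim ker(A − (-3)·I) = n − 1 = 2

Summary:
  λ = -3: algebraic multiplicity = 3, geometric multiplicity = 2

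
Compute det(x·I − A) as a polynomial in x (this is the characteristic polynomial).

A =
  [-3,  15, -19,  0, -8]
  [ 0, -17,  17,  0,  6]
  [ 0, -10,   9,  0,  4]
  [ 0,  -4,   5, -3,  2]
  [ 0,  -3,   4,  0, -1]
x^5 + 15*x^4 + 90*x^3 + 270*x^2 + 405*x + 243

Expanding det(x·I − A) (e.g. by cofactor expansion or by noting that A is similar to its Jordan form J, which has the same characteristic polynomial as A) gives
  χ_A(x) = x^5 + 15*x^4 + 90*x^3 + 270*x^2 + 405*x + 243
which factors as (x + 3)^5. The eigenvalues (with algebraic multiplicities) are λ = -3 with multiplicity 5.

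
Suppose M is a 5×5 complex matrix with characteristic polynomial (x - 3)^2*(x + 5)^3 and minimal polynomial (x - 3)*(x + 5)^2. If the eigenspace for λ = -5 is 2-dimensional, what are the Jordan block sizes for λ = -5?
Block sizes for λ = -5: [2, 1]

Step 1 — from the characteristic polynomial, algebraic multiplicity of λ = -5 is 3. From dim ker(M − (-5)·I) = 2, there are exactly 2 Jordan blocks for λ = -5.
Step 2 — from the minimal polynomial, the factor (x + 5)^2 tells us the largest block for λ = -5 has size 2.
Step 3 — with total size 3, 2 blocks, and largest block 2, the block sizes (in nonincreasing order) are [2, 1].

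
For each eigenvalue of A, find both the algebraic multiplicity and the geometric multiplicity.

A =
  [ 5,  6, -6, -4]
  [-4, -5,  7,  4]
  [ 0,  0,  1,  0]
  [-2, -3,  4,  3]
λ = 1: alg = 4, geom = 2

Step 1 — factor the characteristic polynomial to read off the algebraic multiplicities:
  χ_A(x) = (x - 1)^4

Step 2 — compute geometric multiplicities via the rank-nullity identity g(λ) = n − rank(A − λI):
  rank(A − (1)·I) = 2, so dim ker(A − (1)·I) = n − 2 = 2

Summary:
  λ = 1: algebraic multiplicity = 4, geometric multiplicity = 2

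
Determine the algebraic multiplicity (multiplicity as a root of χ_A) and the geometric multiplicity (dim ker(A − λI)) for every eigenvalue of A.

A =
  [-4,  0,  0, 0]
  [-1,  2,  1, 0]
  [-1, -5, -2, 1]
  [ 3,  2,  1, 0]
λ = -4: alg = 1, geom = 1; λ = 0: alg = 3, geom = 1

Step 1 — factor the characteristic polynomial to read off the algebraic multiplicities:
  χ_A(x) = x^3*(x + 4)

Step 2 — compute geometric multiplicities via the rank-nullity identity g(λ) = n − rank(A − λI):
  rank(A − (-4)·I) = 3, so dim ker(A − (-4)·I) = n − 3 = 1
  rank(A − (0)·I) = 3, so dim ker(A − (0)·I) = n − 3 = 1

Summary:
  λ = -4: algebraic multiplicity = 1, geometric multiplicity = 1
  λ = 0: algebraic multiplicity = 3, geometric multiplicity = 1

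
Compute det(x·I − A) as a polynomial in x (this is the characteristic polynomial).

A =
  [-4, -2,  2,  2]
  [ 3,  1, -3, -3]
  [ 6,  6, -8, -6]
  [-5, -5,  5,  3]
x^4 + 8*x^3 + 24*x^2 + 32*x + 16

Expanding det(x·I − A) (e.g. by cofactor expansion or by noting that A is similar to its Jordan form J, which has the same characteristic polynomial as A) gives
  χ_A(x) = x^4 + 8*x^3 + 24*x^2 + 32*x + 16
which factors as (x + 2)^4. The eigenvalues (with algebraic multiplicities) are λ = -2 with multiplicity 4.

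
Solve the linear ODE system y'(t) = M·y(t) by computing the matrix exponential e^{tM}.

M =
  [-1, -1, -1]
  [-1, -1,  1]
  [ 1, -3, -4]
e^{tM} =
  [t^2*exp(-2*t)/2 + t*exp(-2*t) + exp(-2*t), t^2*exp(-2*t)/2 - t*exp(-2*t), -t*exp(-2*t)]
  [-t^2*exp(-2*t)/2 - t*exp(-2*t), -t^2*exp(-2*t)/2 + t*exp(-2*t) + exp(-2*t), t*exp(-2*t)]
  [t^2*exp(-2*t) + t*exp(-2*t), t^2*exp(-2*t) - 3*t*exp(-2*t), -2*t*exp(-2*t) + exp(-2*t)]

Strategy: write M = P · J · P⁻¹ where J is a Jordan canonical form, so e^{tM} = P · e^{tJ} · P⁻¹, and e^{tJ} can be computed block-by-block.

M has Jordan form
J =
  [-2,  1,  0]
  [ 0, -2,  1]
  [ 0,  0, -2]
(up to reordering of blocks).

Per-block formulas:
  For a 3×3 Jordan block J_3(-2): exp(t · J_3(-2)) = e^(-2t)·(I + t·N + (t^2/2)·N^2), where N is the 3×3 nilpotent shift.

After assembling e^{tJ} and conjugating by P, we get:

e^{tM} =
  [t^2*exp(-2*t)/2 + t*exp(-2*t) + exp(-2*t), t^2*exp(-2*t)/2 - t*exp(-2*t), -t*exp(-2*t)]
  [-t^2*exp(-2*t)/2 - t*exp(-2*t), -t^2*exp(-2*t)/2 + t*exp(-2*t) + exp(-2*t), t*exp(-2*t)]
  [t^2*exp(-2*t) + t*exp(-2*t), t^2*exp(-2*t) - 3*t*exp(-2*t), -2*t*exp(-2*t) + exp(-2*t)]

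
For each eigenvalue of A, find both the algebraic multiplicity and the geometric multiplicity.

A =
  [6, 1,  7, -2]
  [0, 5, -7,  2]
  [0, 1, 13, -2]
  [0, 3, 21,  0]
λ = 6: alg = 4, geom = 3

Step 1 — factor the characteristic polynomial to read off the algebraic multiplicities:
  χ_A(x) = (x - 6)^4

Step 2 — compute geometric multiplicities via the rank-nullity identity g(λ) = n − rank(A − λI):
  rank(A − (6)·I) = 1, so dim ker(A − (6)·I) = n − 1 = 3

Summary:
  λ = 6: algebraic multiplicity = 4, geometric multiplicity = 3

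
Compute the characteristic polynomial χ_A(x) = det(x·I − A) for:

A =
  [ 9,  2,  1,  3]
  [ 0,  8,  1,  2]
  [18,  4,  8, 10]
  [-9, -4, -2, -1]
x^4 - 24*x^3 + 216*x^2 - 864*x + 1296

Expanding det(x·I − A) (e.g. by cofactor expansion or by noting that A is similar to its Jordan form J, which has the same characteristic polynomial as A) gives
  χ_A(x) = x^4 - 24*x^3 + 216*x^2 - 864*x + 1296
which factors as (x - 6)^4. The eigenvalues (with algebraic multiplicities) are λ = 6 with multiplicity 4.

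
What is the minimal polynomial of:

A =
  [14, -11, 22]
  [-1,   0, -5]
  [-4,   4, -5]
x^3 - 9*x^2 + 27*x - 27

The characteristic polynomial is χ_A(x) = (x - 3)^3, so the eigenvalues are known. The minimal polynomial is
  m_A(x) = Π_λ (x − λ)^{k_λ}
where k_λ is the size of the *largest* Jordan block for λ (equivalently, the smallest k with (A − λI)^k v = 0 for every generalised eigenvector v of λ).

  λ = 3: largest Jordan block has size 3, contributing (x − 3)^3

So m_A(x) = (x - 3)^3 = x^3 - 9*x^2 + 27*x - 27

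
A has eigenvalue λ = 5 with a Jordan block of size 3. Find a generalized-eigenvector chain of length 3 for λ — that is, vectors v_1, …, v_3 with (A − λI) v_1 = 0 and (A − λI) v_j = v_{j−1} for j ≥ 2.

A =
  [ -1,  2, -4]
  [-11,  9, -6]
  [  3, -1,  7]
A Jordan chain for λ = 5 of length 3:
v_1 = (2, 4, -1)ᵀ
v_2 = (-6, -11, 3)ᵀ
v_3 = (1, 0, 0)ᵀ

Let N = A − (5)·I. We want v_3 with N^3 v_3 = 0 but N^2 v_3 ≠ 0; then v_{j-1} := N · v_j for j = 3, …, 2.

Pick v_3 = (1, 0, 0)ᵀ.
Then v_2 = N · v_3 = (-6, -11, 3)ᵀ.
Then v_1 = N · v_2 = (2, 4, -1)ᵀ.

Sanity check: (A − (5)·I) v_1 = (0, 0, 0)ᵀ = 0. ✓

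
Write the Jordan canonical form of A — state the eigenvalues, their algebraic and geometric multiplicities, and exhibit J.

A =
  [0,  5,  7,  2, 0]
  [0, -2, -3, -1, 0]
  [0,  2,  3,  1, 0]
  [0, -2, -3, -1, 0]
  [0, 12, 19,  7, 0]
J_2(0) ⊕ J_2(0) ⊕ J_1(0)

The characteristic polynomial is
  det(x·I − A) = x^5

Eigenvalues and multiplicities (the geometric multiplicity of λ is n − rank(A − λI), which equals the number of Jordan blocks for λ):
  λ = 0: algebraic multiplicity = 5, geometric multiplicity = 3

Determining the block sizes for each eigenvalue:
  λ = 0: with am = 5 and gm = 3, the partition is not yet determined (e.g. several partitions of 5 into 3 parts exist). Let N = A − (0)·I. Computing rank(N^1) = 2, rank(N^2) = 0; the number of blocks of size ≥ j is rank(N^{j−1}) − rank(N^j), giving [3, 2]. So we have 2 block(s) of size 2, 1 block(s) of size 1 → block sizes [2, 2, 1]

Assembling the blocks gives a Jordan form
J =
  [0, 1, 0, 0, 0]
  [0, 0, 0, 0, 0]
  [0, 0, 0, 1, 0]
  [0, 0, 0, 0, 0]
  [0, 0, 0, 0, 0]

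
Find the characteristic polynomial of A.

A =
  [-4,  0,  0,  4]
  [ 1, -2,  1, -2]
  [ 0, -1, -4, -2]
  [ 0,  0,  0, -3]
x^4 + 13*x^3 + 63*x^2 + 135*x + 108

Expanding det(x·I − A) (e.g. by cofactor expansion or by noting that A is similar to its Jordan form J, which has the same characteristic polynomial as A) gives
  χ_A(x) = x^4 + 13*x^3 + 63*x^2 + 135*x + 108
which factors as (x + 3)^3*(x + 4). The eigenvalues (with algebraic multiplicities) are λ = -4 with multiplicity 1, λ = -3 with multiplicity 3.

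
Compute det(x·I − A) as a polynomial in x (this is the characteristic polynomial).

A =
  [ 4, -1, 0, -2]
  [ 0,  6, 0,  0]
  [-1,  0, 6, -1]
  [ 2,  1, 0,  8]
x^4 - 24*x^3 + 216*x^2 - 864*x + 1296

Expanding det(x·I − A) (e.g. by cofactor expansion or by noting that A is similar to its Jordan form J, which has the same characteristic polynomial as A) gives
  χ_A(x) = x^4 - 24*x^3 + 216*x^2 - 864*x + 1296
which factors as (x - 6)^4. The eigenvalues (with algebraic multiplicities) are λ = 6 with multiplicity 4.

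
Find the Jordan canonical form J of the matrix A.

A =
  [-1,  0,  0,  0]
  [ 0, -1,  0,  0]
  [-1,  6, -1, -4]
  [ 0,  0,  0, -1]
J_2(-1) ⊕ J_1(-1) ⊕ J_1(-1)

The characteristic polynomial is
  det(x·I − A) = x^4 + 4*x^3 + 6*x^2 + 4*x + 1 = (x + 1)^4

Eigenvalues and multiplicities (the geometric multiplicity of λ is n − rank(A − λI), which equals the number of Jordan blocks for λ):
  λ = -1: algebraic multiplicity = 4, geometric multiplicity = 3

Determining the block sizes for each eigenvalue:
  λ = -1: 3 blocks summing to 4 forces exactly one block of size 2 and the rest size 1 → block sizes [2, 1, 1]

Assembling the blocks gives a Jordan form
J =
  [-1,  1,  0,  0]
  [ 0, -1,  0,  0]
  [ 0,  0, -1,  0]
  [ 0,  0,  0, -1]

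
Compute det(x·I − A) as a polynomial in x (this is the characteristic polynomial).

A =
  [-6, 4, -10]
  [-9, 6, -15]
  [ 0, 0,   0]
x^3

Expanding det(x·I − A) (e.g. by cofactor expansion or by noting that A is similar to its Jordan form J, which has the same characteristic polynomial as A) gives
  χ_A(x) = x^3
which factors as x^3. The eigenvalues (with algebraic multiplicities) are λ = 0 with multiplicity 3.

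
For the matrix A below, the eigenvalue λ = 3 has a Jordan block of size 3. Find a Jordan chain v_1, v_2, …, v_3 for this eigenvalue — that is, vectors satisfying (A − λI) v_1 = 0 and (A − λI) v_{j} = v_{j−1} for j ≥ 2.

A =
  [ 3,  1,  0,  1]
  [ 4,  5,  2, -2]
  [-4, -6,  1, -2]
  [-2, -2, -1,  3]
A Jordan chain for λ = 3 of length 3:
v_1 = (2, 4, -12, -4)ᵀ
v_2 = (0, 4, -4, -2)ᵀ
v_3 = (1, 0, 0, 0)ᵀ

Let N = A − (3)·I. We want v_3 with N^3 v_3 = 0 but N^2 v_3 ≠ 0; then v_{j-1} := N · v_j for j = 3, …, 2.

Pick v_3 = (1, 0, 0, 0)ᵀ.
Then v_2 = N · v_3 = (0, 4, -4, -2)ᵀ.
Then v_1 = N · v_2 = (2, 4, -12, -4)ᵀ.

Sanity check: (A − (3)·I) v_1 = (0, 0, 0, 0)ᵀ = 0. ✓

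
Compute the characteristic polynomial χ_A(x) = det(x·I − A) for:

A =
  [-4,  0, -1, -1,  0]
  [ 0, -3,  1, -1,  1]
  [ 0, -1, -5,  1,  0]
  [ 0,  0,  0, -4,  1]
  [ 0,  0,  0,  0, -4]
x^5 + 20*x^4 + 160*x^3 + 640*x^2 + 1280*x + 1024

Expanding det(x·I − A) (e.g. by cofactor expansion or by noting that A is similar to its Jordan form J, which has the same characteristic polynomial as A) gives
  χ_A(x) = x^5 + 20*x^4 + 160*x^3 + 640*x^2 + 1280*x + 1024
which factors as (x + 4)^5. The eigenvalues (with algebraic multiplicities) are λ = -4 with multiplicity 5.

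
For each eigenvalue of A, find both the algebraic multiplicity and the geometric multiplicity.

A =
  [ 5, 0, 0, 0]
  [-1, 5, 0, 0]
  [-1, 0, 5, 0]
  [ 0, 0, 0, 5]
λ = 5: alg = 4, geom = 3

Step 1 — factor the characteristic polynomial to read off the algebraic multiplicities:
  χ_A(x) = (x - 5)^4

Step 2 — compute geometric multiplicities via the rank-nullity identity g(λ) = n − rank(A − λI):
  rank(A − (5)·I) = 1, so dim ker(A − (5)·I) = n − 1 = 3

Summary:
  λ = 5: algebraic multiplicity = 4, geometric multiplicity = 3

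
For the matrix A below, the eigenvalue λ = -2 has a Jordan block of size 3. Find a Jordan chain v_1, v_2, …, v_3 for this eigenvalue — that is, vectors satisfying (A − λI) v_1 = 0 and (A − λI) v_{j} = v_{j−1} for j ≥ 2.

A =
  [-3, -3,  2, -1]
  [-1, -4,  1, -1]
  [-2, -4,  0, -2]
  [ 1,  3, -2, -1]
A Jordan chain for λ = -2 of length 3:
v_1 = (-1, 0, 0, 1)ᵀ
v_2 = (-1, -1, -2, 1)ᵀ
v_3 = (1, 0, 0, 0)ᵀ

Let N = A − (-2)·I. We want v_3 with N^3 v_3 = 0 but N^2 v_3 ≠ 0; then v_{j-1} := N · v_j for j = 3, …, 2.

Pick v_3 = (1, 0, 0, 0)ᵀ.
Then v_2 = N · v_3 = (-1, -1, -2, 1)ᵀ.
Then v_1 = N · v_2 = (-1, 0, 0, 1)ᵀ.

Sanity check: (A − (-2)·I) v_1 = (0, 0, 0, 0)ᵀ = 0. ✓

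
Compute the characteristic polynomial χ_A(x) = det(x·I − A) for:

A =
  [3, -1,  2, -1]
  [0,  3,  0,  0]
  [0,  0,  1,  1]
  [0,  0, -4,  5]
x^4 - 12*x^3 + 54*x^2 - 108*x + 81

Expanding det(x·I − A) (e.g. by cofactor expansion or by noting that A is similar to its Jordan form J, which has the same characteristic polynomial as A) gives
  χ_A(x) = x^4 - 12*x^3 + 54*x^2 - 108*x + 81
which factors as (x - 3)^4. The eigenvalues (with algebraic multiplicities) are λ = 3 with multiplicity 4.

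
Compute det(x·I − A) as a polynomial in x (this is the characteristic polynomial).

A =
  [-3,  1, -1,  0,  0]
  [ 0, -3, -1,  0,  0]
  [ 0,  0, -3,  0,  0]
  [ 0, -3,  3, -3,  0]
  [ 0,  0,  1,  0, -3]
x^5 + 15*x^4 + 90*x^3 + 270*x^2 + 405*x + 243

Expanding det(x·I − A) (e.g. by cofactor expansion or by noting that A is similar to its Jordan form J, which has the same characteristic polynomial as A) gives
  χ_A(x) = x^5 + 15*x^4 + 90*x^3 + 270*x^2 + 405*x + 243
which factors as (x + 3)^5. The eigenvalues (with algebraic multiplicities) are λ = -3 with multiplicity 5.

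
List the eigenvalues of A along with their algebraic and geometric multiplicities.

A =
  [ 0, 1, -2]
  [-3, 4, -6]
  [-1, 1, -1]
λ = 1: alg = 3, geom = 2

Step 1 — factor the characteristic polynomial to read off the algebraic multiplicities:
  χ_A(x) = (x - 1)^3

Step 2 — compute geometric multiplicities via the rank-nullity identity g(λ) = n − rank(A − λI):
  rank(A − (1)·I) = 1, so dim ker(A − (1)·I) = n − 1 = 2

Summary:
  λ = 1: algebraic multiplicity = 3, geometric multiplicity = 2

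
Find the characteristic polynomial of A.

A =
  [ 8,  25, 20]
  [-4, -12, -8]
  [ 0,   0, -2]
x^3 + 6*x^2 + 12*x + 8

Expanding det(x·I − A) (e.g. by cofactor expansion or by noting that A is similar to its Jordan form J, which has the same characteristic polynomial as A) gives
  χ_A(x) = x^3 + 6*x^2 + 12*x + 8
which factors as (x + 2)^3. The eigenvalues (with algebraic multiplicities) are λ = -2 with multiplicity 3.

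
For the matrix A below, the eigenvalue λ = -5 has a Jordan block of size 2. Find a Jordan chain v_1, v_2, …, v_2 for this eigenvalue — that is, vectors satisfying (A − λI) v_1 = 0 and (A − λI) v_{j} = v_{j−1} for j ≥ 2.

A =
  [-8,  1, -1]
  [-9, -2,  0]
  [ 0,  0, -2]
A Jordan chain for λ = -5 of length 2:
v_1 = (-3, -9, 0)ᵀ
v_2 = (1, 0, 0)ᵀ

Let N = A − (-5)·I. We want v_2 with N^2 v_2 = 0 but N^1 v_2 ≠ 0; then v_{j-1} := N · v_j for j = 2, …, 2.

Pick v_2 = (1, 0, 0)ᵀ.
Then v_1 = N · v_2 = (-3, -9, 0)ᵀ.

Sanity check: (A − (-5)·I) v_1 = (0, 0, 0)ᵀ = 0. ✓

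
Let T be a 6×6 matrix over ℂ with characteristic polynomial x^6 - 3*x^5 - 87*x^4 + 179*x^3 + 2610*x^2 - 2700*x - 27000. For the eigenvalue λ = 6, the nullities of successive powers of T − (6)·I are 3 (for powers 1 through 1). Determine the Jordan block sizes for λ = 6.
Block sizes for λ = 6: [1, 1, 1]

From the dimensions of kernels of powers, the number of Jordan blocks of size at least j is d_j − d_{j−1} where d_j = dim ker(N^j) (with d_0 = 0). Computing the differences gives [3].
The number of blocks of size exactly k is (#blocks of size ≥ k) − (#blocks of size ≥ k + 1), so the partition is: 3 block(s) of size 1.
In nonincreasing order the block sizes are [1, 1, 1].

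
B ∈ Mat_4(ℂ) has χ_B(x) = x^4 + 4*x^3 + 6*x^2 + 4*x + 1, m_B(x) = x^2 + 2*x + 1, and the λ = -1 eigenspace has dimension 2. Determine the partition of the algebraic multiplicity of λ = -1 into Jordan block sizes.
Block sizes for λ = -1: [2, 2]

Step 1 — from the characteristic polynomial, algebraic multiplicity of λ = -1 is 4. From dim ker(B − (-1)·I) = 2, there are exactly 2 Jordan blocks for λ = -1.
Step 2 — from the minimal polynomial, the factor (x + 1)^2 tells us the largest block for λ = -1 has size 2.
Step 3 — with total size 4, 2 blocks, and largest block 2, the block sizes (in nonincreasing order) are [2, 2].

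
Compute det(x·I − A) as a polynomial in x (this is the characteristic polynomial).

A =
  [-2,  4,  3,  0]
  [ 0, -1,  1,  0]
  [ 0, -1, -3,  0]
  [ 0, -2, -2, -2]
x^4 + 8*x^3 + 24*x^2 + 32*x + 16

Expanding det(x·I − A) (e.g. by cofactor expansion or by noting that A is similar to its Jordan form J, which has the same characteristic polynomial as A) gives
  χ_A(x) = x^4 + 8*x^3 + 24*x^2 + 32*x + 16
which factors as (x + 2)^4. The eigenvalues (with algebraic multiplicities) are λ = -2 with multiplicity 4.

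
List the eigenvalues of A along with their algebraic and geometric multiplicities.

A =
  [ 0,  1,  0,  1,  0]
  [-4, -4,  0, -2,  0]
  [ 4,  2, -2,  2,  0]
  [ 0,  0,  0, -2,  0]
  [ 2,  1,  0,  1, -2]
λ = -2: alg = 5, geom = 4

Step 1 — factor the characteristic polynomial to read off the algebraic multiplicities:
  χ_A(x) = (x + 2)^5

Step 2 — compute geometric multiplicities via the rank-nullity identity g(λ) = n − rank(A − λI):
  rank(A − (-2)·I) = 1, so dim ker(A − (-2)·I) = n − 1 = 4

Summary:
  λ = -2: algebraic multiplicity = 5, geometric multiplicity = 4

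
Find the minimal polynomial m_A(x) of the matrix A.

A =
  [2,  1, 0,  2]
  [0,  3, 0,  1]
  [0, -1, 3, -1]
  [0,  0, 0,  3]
x^4 - 11*x^3 + 45*x^2 - 81*x + 54

The characteristic polynomial is χ_A(x) = (x - 3)^3*(x - 2), so the eigenvalues are known. The minimal polynomial is
  m_A(x) = Π_λ (x − λ)^{k_λ}
where k_λ is the size of the *largest* Jordan block for λ (equivalently, the smallest k with (A − λI)^k v = 0 for every generalised eigenvector v of λ).

  λ = 2: largest Jordan block has size 1, contributing (x − 2)
  λ = 3: largest Jordan block has size 3, contributing (x − 3)^3

So m_A(x) = (x - 3)^3*(x - 2) = x^4 - 11*x^3 + 45*x^2 - 81*x + 54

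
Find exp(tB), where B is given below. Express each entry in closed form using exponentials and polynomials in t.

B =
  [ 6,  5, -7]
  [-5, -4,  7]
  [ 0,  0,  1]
e^{tB} =
  [5*t*exp(t) + exp(t), 5*t*exp(t), -7*t*exp(t)]
  [-5*t*exp(t), -5*t*exp(t) + exp(t), 7*t*exp(t)]
  [0, 0, exp(t)]

Strategy: write B = P · J · P⁻¹ where J is a Jordan canonical form, so e^{tB} = P · e^{tJ} · P⁻¹, and e^{tJ} can be computed block-by-block.

B has Jordan form
J =
  [1, 1, 0]
  [0, 1, 0]
  [0, 0, 1]
(up to reordering of blocks).

Per-block formulas:
  For a 1×1 block at λ = 1: exp(t · [1]) = [e^(1t)].
  For a 2×2 Jordan block J_2(1): exp(t · J_2(1)) = e^(1t)·(I + t·N), where N is the 2×2 nilpotent shift.

After assembling e^{tJ} and conjugating by P, we get:

e^{tB} =
  [5*t*exp(t) + exp(t), 5*t*exp(t), -7*t*exp(t)]
  [-5*t*exp(t), -5*t*exp(t) + exp(t), 7*t*exp(t)]
  [0, 0, exp(t)]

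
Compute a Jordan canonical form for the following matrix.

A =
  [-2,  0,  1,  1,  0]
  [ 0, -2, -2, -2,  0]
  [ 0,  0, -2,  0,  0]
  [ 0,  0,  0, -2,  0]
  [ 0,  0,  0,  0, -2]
J_2(-2) ⊕ J_1(-2) ⊕ J_1(-2) ⊕ J_1(-2)

The characteristic polynomial is
  det(x·I − A) = x^5 + 10*x^4 + 40*x^3 + 80*x^2 + 80*x + 32 = (x + 2)^5

Eigenvalues and multiplicities (the geometric multiplicity of λ is n − rank(A − λI), which equals the number of Jordan blocks for λ):
  λ = -2: algebraic multiplicity = 5, geometric multiplicity = 4

Determining the block sizes for each eigenvalue:
  λ = -2: 4 blocks summing to 5 forces exactly one block of size 2 and the rest size 1 → block sizes [2, 1, 1, 1]

Assembling the blocks gives a Jordan form
J =
  [-2,  1,  0,  0,  0]
  [ 0, -2,  0,  0,  0]
  [ 0,  0, -2,  0,  0]
  [ 0,  0,  0, -2,  0]
  [ 0,  0,  0,  0, -2]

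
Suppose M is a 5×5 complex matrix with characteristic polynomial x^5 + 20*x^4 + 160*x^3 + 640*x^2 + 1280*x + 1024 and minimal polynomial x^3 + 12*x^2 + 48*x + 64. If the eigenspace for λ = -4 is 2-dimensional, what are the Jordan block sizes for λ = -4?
Block sizes for λ = -4: [3, 2]

Step 1 — from the characteristic polynomial, algebraic multiplicity of λ = -4 is 5. From dim ker(M − (-4)·I) = 2, there are exactly 2 Jordan blocks for λ = -4.
Step 2 — from the minimal polynomial, the factor (x + 4)^3 tells us the largest block for λ = -4 has size 3.
Step 3 — with total size 5, 2 blocks, and largest block 3, the block sizes (in nonincreasing order) are [3, 2].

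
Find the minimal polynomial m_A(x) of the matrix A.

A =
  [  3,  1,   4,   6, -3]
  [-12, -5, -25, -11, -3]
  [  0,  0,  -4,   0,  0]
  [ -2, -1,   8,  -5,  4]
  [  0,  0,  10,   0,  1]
x^5 + 10*x^4 + 25*x^3 - 20*x^2 - 80*x + 64

The characteristic polynomial is χ_A(x) = (x - 1)^2*(x + 4)^3, so the eigenvalues are known. The minimal polynomial is
  m_A(x) = Π_λ (x − λ)^{k_λ}
where k_λ is the size of the *largest* Jordan block for λ (equivalently, the smallest k with (A − λI)^k v = 0 for every generalised eigenvector v of λ).

  λ = -4: largest Jordan block has size 3, contributing (x + 4)^3
  λ = 1: largest Jordan block has size 2, contributing (x − 1)^2

So m_A(x) = (x - 1)^2*(x + 4)^3 = x^5 + 10*x^4 + 25*x^3 - 20*x^2 - 80*x + 64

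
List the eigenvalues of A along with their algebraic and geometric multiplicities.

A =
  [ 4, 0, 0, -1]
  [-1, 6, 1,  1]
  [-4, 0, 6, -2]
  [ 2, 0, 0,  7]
λ = 5: alg = 1, geom = 1; λ = 6: alg = 3, geom = 2

Step 1 — factor the characteristic polynomial to read off the algebraic multiplicities:
  χ_A(x) = (x - 6)^3*(x - 5)

Step 2 — compute geometric multiplicities via the rank-nullity identity g(λ) = n − rank(A − λI):
  rank(A − (5)·I) = 3, so dim ker(A − (5)·I) = n − 3 = 1
  rank(A − (6)·I) = 2, so dim ker(A − (6)·I) = n − 2 = 2

Summary:
  λ = 5: algebraic multiplicity = 1, geometric multiplicity = 1
  λ = 6: algebraic multiplicity = 3, geometric multiplicity = 2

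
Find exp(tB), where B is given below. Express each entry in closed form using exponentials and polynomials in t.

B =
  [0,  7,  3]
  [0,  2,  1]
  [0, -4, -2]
e^{tB} =
  [1, t^2 + 7*t, t^2/2 + 3*t]
  [0, 2*t + 1, t]
  [0, -4*t, 1 - 2*t]

Strategy: write B = P · J · P⁻¹ where J is a Jordan canonical form, so e^{tB} = P · e^{tJ} · P⁻¹, and e^{tJ} can be computed block-by-block.

B has Jordan form
J =
  [0, 1, 0]
  [0, 0, 1]
  [0, 0, 0]
(up to reordering of blocks).

Per-block formulas:
  For a 3×3 Jordan block J_3(0): exp(t · J_3(0)) = e^(0t)·(I + t·N + (t^2/2)·N^2), where N is the 3×3 nilpotent shift.

After assembling e^{tJ} and conjugating by P, we get:

e^{tB} =
  [1, t^2 + 7*t, t^2/2 + 3*t]
  [0, 2*t + 1, t]
  [0, -4*t, 1 - 2*t]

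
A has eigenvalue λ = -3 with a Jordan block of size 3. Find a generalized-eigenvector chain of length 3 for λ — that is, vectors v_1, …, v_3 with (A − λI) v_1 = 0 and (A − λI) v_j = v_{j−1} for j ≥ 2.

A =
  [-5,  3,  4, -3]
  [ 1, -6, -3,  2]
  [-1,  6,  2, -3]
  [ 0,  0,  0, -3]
A Jordan chain for λ = -3 of length 3:
v_1 = (3, -2, 3, 0)ᵀ
v_2 = (-2, 1, -1, 0)ᵀ
v_3 = (1, 0, 0, 0)ᵀ

Let N = A − (-3)·I. We want v_3 with N^3 v_3 = 0 but N^2 v_3 ≠ 0; then v_{j-1} := N · v_j for j = 3, …, 2.

Pick v_3 = (1, 0, 0, 0)ᵀ.
Then v_2 = N · v_3 = (-2, 1, -1, 0)ᵀ.
Then v_1 = N · v_2 = (3, -2, 3, 0)ᵀ.

Sanity check: (A − (-3)·I) v_1 = (0, 0, 0, 0)ᵀ = 0. ✓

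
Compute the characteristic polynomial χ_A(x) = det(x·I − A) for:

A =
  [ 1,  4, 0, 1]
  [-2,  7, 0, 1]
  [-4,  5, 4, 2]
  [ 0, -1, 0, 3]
x^4 - 15*x^3 + 84*x^2 - 208*x + 192

Expanding det(x·I − A) (e.g. by cofactor expansion or by noting that A is similar to its Jordan form J, which has the same characteristic polynomial as A) gives
  χ_A(x) = x^4 - 15*x^3 + 84*x^2 - 208*x + 192
which factors as (x - 4)^3*(x - 3). The eigenvalues (with algebraic multiplicities) are λ = 3 with multiplicity 1, λ = 4 with multiplicity 3.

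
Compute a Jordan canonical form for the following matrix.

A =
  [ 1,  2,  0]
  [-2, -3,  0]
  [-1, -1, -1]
J_2(-1) ⊕ J_1(-1)

The characteristic polynomial is
  det(x·I − A) = x^3 + 3*x^2 + 3*x + 1 = (x + 1)^3

Eigenvalues and multiplicities (the geometric multiplicity of λ is n − rank(A − λI), which equals the number of Jordan blocks for λ):
  λ = -1: algebraic multiplicity = 3, geometric multiplicity = 2

Determining the block sizes for each eigenvalue:
  λ = -1: 2 blocks summing to 3 forces exactly one block of size 2 and the rest size 1 → block sizes [2, 1]

Assembling the blocks gives a Jordan form
J =
  [-1,  1,  0]
  [ 0, -1,  0]
  [ 0,  0, -1]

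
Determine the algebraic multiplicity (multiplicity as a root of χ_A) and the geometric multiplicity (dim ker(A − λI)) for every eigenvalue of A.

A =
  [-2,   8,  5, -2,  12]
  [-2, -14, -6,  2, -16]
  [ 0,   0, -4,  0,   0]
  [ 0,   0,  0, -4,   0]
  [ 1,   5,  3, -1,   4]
λ = -4: alg = 5, geom = 3

Step 1 — factor the characteristic polynomial to read off the algebraic multiplicities:
  χ_A(x) = (x + 4)^5

Step 2 — compute geometric multiplicities via the rank-nullity identity g(λ) = n − rank(A − λI):
  rank(A − (-4)·I) = 2, so dim ker(A − (-4)·I) = n − 2 = 3

Summary:
  λ = -4: algebraic multiplicity = 5, geometric multiplicity = 3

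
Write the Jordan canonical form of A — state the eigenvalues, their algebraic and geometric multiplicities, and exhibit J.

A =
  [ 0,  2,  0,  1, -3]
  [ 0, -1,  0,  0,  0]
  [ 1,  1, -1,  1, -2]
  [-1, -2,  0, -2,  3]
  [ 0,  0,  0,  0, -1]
J_2(-1) ⊕ J_2(-1) ⊕ J_1(-1)

The characteristic polynomial is
  det(x·I − A) = x^5 + 5*x^4 + 10*x^3 + 10*x^2 + 5*x + 1 = (x + 1)^5

Eigenvalues and multiplicities (the geometric multiplicity of λ is n − rank(A − λI), which equals the number of Jordan blocks for λ):
  λ = -1: algebraic multiplicity = 5, geometric multiplicity = 3

Determining the block sizes for each eigenvalue:
  λ = -1: with am = 5 and gm = 3, the partition is not yet determined (e.g. several partitions of 5 into 3 parts exist). Let N = A − (-1)·I. Computing rank(N^1) = 2, rank(N^2) = 0; the number of blocks of size ≥ j is rank(N^{j−1}) − rank(N^j), giving [3, 2]. So we have 2 block(s) of size 2, 1 block(s) of size 1 → block sizes [2, 2, 1]

Assembling the blocks gives a Jordan form
J =
  [-1,  1,  0,  0,  0]
  [ 0, -1,  0,  0,  0]
  [ 0,  0, -1,  1,  0]
  [ 0,  0,  0, -1,  0]
  [ 0,  0,  0,  0, -1]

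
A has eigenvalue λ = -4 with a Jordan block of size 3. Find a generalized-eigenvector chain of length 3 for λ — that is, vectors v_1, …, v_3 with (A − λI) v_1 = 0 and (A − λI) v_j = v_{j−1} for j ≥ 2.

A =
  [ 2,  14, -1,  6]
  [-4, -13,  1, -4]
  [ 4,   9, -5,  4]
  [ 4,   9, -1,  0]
A Jordan chain for λ = -4 of length 3:
v_1 = (3, -2, 2, 2)ᵀ
v_2 = (14, -9, 9, 9)ᵀ
v_3 = (0, 1, 0, 0)ᵀ

Let N = A − (-4)·I. We want v_3 with N^3 v_3 = 0 but N^2 v_3 ≠ 0; then v_{j-1} := N · v_j for j = 3, …, 2.

Pick v_3 = (0, 1, 0, 0)ᵀ.
Then v_2 = N · v_3 = (14, -9, 9, 9)ᵀ.
Then v_1 = N · v_2 = (3, -2, 2, 2)ᵀ.

Sanity check: (A − (-4)·I) v_1 = (0, 0, 0, 0)ᵀ = 0. ✓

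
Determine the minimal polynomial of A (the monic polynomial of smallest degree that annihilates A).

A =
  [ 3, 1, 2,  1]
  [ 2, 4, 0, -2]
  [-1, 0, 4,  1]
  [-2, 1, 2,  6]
x^3 - 13*x^2 + 56*x - 80

The characteristic polynomial is χ_A(x) = (x - 5)*(x - 4)^3, so the eigenvalues are known. The minimal polynomial is
  m_A(x) = Π_λ (x − λ)^{k_λ}
where k_λ is the size of the *largest* Jordan block for λ (equivalently, the smallest k with (A − λI)^k v = 0 for every generalised eigenvector v of λ).

  λ = 4: largest Jordan block has size 2, contributing (x − 4)^2
  λ = 5: largest Jordan block has size 1, contributing (x − 5)

So m_A(x) = (x - 5)*(x - 4)^2 = x^3 - 13*x^2 + 56*x - 80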